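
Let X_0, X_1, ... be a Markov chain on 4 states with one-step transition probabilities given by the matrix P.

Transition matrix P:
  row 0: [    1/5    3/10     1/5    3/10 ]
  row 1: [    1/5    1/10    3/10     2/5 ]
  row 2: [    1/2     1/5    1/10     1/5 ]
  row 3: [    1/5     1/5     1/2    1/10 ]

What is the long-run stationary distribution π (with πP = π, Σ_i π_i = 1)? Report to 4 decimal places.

π = [0.2802, 0.2073, 0.2675, 0.2450]

Balance equations π_j = Σ_i π_i·P[i][j]:
  π_0 = 1/5·π_0 + 1/5·π_1 + 1/2·π_2 + 1/5·π_3
  π_1 = 3/10·π_0 + 1/10·π_1 + 1/5·π_2 + 1/5·π_3
  π_2 = 1/5·π_0 + 3/10·π_1 + 1/10·π_2 + 1/2·π_3
  normalize: π_0 + π_1 + π_2 + π_3 = 1
Solving the linear system gives exactly π = [461/1645, 341/1645, 88/329, 403/1645].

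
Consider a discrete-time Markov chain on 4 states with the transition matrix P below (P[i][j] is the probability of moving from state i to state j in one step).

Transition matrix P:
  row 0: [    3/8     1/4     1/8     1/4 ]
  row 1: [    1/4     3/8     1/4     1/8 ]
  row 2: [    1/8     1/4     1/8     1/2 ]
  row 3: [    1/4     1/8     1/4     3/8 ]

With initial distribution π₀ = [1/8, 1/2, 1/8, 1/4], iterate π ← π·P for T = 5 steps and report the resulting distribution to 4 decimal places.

π = [0.2581, 0.2421, 0.1936, 0.3063]

t=0: π = [0.1250, 0.5000, 0.1250, 0.2500]
t=1: π = [0.2500, 0.2813, 0.2188, 0.2500]
t=2: π = [0.2539, 0.2539, 0.1914, 0.3008]
t=3: π = [0.2578, 0.2441, 0.1943, 0.3037]
t=4: π = [0.2579, 0.2426, 0.1935, 0.3060]
t=5: π = [0.2581, 0.2421, 0.1936, 0.3063]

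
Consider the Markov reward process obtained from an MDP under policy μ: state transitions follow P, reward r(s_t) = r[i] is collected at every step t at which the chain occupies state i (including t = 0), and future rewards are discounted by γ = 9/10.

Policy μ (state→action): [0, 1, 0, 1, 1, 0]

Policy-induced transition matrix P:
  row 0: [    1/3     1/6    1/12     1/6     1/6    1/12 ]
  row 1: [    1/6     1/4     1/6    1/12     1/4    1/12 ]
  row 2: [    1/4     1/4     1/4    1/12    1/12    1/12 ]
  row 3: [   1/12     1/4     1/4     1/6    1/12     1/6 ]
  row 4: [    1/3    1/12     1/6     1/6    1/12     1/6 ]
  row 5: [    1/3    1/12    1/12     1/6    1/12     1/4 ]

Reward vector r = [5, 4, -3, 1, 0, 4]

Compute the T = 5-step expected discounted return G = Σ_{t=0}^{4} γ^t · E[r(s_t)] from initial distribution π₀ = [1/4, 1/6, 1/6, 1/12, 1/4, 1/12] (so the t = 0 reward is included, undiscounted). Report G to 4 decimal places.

G = 8.6171

t=0: π = [0.2500, 0.1667, 0.1667, 0.0833, 0.2500, 0.0833], E[r] = 1.8333, γ^t·E[r] = 1.833333, running G = 1.833333
t=1: π = [0.2708, 0.1736, 0.1597, 0.1389, 0.1319, 0.1250], E[r] = 2.2083, γ^t·E[r] = 1.987500, running G = 3.820833
t=2: π = [0.2564, 0.1846, 0.1586, 0.1389, 0.1348, 0.1267], E[r] = 2.1904, γ^t·E[r] = 1.774219, running G = 5.595052
t=3: π = [0.2546, 0.1850, 0.1595, 0.1381, 0.1355, 0.1273], E[r] = 2.1819, γ^t·E[r] = 1.590574, running G = 7.185626
t=4: π = [0.2547, 0.1850, 0.1596, 0.1380, 0.1354, 0.1273], E[r] = 2.1818, γ^t·E[r] = 1.431454, running G = 8.617080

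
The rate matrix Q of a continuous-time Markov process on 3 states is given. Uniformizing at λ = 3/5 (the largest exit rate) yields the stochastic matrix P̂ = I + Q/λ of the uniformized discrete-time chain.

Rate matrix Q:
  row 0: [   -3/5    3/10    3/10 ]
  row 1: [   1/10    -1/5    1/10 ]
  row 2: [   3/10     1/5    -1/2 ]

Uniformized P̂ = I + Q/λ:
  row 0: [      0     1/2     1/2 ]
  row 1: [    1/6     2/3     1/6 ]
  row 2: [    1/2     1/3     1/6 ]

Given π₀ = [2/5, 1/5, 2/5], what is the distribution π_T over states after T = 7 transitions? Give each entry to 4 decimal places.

t=0: π = [0.4000, 0.2000, 0.4000]
t=1: π = [0.2333, 0.4667, 0.3000]
t=2: π = [0.2278, 0.5278, 0.2444]
t=3: π = [0.2102, 0.5472, 0.2426]
t=4: π = [0.2125, 0.5508, 0.2367]
t=5: π = [0.2102, 0.5523, 0.2375]
t=6: π = [0.2108, 0.5525, 0.2367]
t=7: π = [0.2104, 0.5526, 0.2369]

π = [0.2104, 0.5526, 0.2369]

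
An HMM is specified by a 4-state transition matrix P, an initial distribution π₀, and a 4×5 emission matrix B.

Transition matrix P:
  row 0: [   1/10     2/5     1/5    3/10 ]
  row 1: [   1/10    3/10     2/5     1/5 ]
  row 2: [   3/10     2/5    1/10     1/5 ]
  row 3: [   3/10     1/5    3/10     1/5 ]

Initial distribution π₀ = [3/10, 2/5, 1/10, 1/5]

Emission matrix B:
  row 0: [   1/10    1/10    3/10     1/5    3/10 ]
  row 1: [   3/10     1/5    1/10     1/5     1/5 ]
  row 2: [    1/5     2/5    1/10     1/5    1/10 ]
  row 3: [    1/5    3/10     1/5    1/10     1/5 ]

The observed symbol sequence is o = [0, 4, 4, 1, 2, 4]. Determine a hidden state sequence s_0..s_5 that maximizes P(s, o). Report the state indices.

path = [1, 1, 1, 2, 0, 1]

t=0: δ = [3.000e-02, 1.200e-01, 2.000e-02, 4.000e-02]  (obs o_0=0)
t=1: δ = [3.600e-03, 7.200e-03, 4.800e-03, 4.800e-03]  ψ = [1, 1, 1, 1]  (obs o_1=4)
t=2: δ = [4.320e-04, 4.320e-04, 2.880e-04, 2.880e-04]  ψ = [2, 1, 1, 1]  (obs o_2=4)
t=3: δ = [8.640e-06, 3.456e-05, 6.912e-05, 3.888e-05]  ψ = [2, 0, 1, 0]  (obs o_3=1)
t=4: δ = [6.221e-06, 2.765e-06, 1.382e-06, 2.765e-06]  ψ = [2, 2, 1, 2]  (obs o_4=2)
t=5: δ = [2.488e-07, 4.977e-07, 1.244e-07, 3.732e-07]  ψ = [3, 0, 0, 0]  (obs o_5=4)
backtrack: best end state = 1; path = [1, 1, 1, 2, 0, 1]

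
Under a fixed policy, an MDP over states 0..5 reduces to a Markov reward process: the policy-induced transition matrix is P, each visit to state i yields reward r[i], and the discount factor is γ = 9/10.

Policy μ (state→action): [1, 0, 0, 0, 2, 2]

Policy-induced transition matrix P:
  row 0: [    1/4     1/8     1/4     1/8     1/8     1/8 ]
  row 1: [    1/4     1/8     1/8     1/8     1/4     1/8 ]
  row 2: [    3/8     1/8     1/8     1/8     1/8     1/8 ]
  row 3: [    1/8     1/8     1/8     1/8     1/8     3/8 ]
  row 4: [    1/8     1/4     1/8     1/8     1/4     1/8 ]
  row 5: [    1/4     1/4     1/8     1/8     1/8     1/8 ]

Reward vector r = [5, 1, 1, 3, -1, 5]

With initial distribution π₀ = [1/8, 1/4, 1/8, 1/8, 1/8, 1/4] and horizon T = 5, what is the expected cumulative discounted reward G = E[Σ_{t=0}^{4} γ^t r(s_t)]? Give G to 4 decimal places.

G = 10.1400

t=0: π = [0.1250, 0.2500, 0.1250, 0.1250, 0.1250, 0.2500], E[r] = 2.5000, γ^t·E[r] = 2.500000, running G = 2.500000
t=1: π = [0.2344, 0.1719, 0.1406, 0.1250, 0.1719, 0.1563], E[r] = 2.4688, γ^t·E[r] = 2.221875, running G = 4.721875
t=2: π = [0.2305, 0.1660, 0.1543, 0.1250, 0.1680, 0.1563], E[r] = 2.4609, γ^t·E[r] = 1.993359, running G = 6.715234
t=3: π = [0.2327, 0.1655, 0.1538, 0.1250, 0.1667, 0.1563], E[r] = 2.4722, γ^t·E[r] = 1.802210, running G = 8.517445
t=4: π = [0.2328, 0.1654, 0.1541, 0.1250, 0.1665, 0.1563], E[r] = 2.4730, γ^t·E[r] = 1.622510, running G = 10.139955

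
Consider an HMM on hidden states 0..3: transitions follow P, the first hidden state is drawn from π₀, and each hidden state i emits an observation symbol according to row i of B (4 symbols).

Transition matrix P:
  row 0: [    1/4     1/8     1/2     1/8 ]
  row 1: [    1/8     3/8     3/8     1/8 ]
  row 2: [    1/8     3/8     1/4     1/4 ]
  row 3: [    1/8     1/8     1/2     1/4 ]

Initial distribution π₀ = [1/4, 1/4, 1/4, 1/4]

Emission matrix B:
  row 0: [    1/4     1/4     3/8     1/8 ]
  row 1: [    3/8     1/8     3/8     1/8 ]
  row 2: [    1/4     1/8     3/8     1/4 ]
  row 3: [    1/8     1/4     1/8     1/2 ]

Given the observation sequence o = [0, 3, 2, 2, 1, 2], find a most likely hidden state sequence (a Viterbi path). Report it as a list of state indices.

path = [1, 2, 1, 2, 3, 2]

t=0: δ = [6.250e-02, 9.375e-02, 6.250e-02, 3.125e-02]  (obs o_0=0)
t=1: δ = [1.953e-03, 4.395e-03, 8.789e-03, 7.812e-03]  ψ = [0, 1, 1, 2]  (obs o_1=3)
t=2: δ = [4.120e-04, 1.236e-03, 1.465e-03, 2.747e-04]  ψ = [2, 2, 3, 2]  (obs o_2=2)
t=3: δ = [6.866e-05, 2.060e-04, 1.738e-04, 4.578e-05]  ψ = [2, 2, 1, 2]  (obs o_3=2)
t=4: δ = [6.437e-06, 9.656e-06, 9.656e-06, 1.086e-05]  ψ = [1, 1, 1, 2]  (obs o_4=1)
t=5: δ = [6.035e-07, 1.358e-06, 2.037e-06, 3.395e-07]  ψ = [0, 1, 3, 3]  (obs o_5=2)
backtrack: best end state = 2; path = [1, 2, 1, 2, 3, 2]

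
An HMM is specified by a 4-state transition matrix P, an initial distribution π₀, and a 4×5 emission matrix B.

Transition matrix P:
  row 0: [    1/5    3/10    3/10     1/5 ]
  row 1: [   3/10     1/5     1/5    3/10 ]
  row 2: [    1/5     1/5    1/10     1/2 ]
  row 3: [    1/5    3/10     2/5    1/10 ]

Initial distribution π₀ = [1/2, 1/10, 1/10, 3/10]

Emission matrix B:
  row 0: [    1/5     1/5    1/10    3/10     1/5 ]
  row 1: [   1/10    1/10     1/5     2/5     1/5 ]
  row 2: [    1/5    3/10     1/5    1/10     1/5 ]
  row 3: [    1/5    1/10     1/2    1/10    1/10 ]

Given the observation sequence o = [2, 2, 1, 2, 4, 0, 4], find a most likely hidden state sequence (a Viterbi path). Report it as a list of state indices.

t=0: δ = [5.000e-02, 2.000e-02, 2.000e-02, 1.500e-01]  (obs o_0=2)
t=1: δ = [3.000e-03, 9.000e-03, 1.200e-02, 7.500e-03]  ψ = [3, 3, 3, 3]  (obs o_1=2)
t=2: δ = [5.400e-04, 2.400e-04, 9.000e-04, 6.000e-04]  ψ = [1, 2, 3, 2]  (obs o_2=1)
t=3: δ = [1.800e-05, 3.600e-05, 4.800e-05, 2.250e-04]  ψ = [2, 2, 3, 2]  (obs o_3=2)
t=4: δ = [9.000e-06, 1.350e-05, 1.800e-05, 2.400e-06]  ψ = [3, 3, 3, 2]  (obs o_4=4)
t=5: δ = [8.100e-07, 3.600e-07, 5.400e-07, 1.800e-06]  ψ = [1, 2, 0, 2]  (obs o_5=0)
t=6: δ = [7.200e-08, 1.080e-07, 1.440e-07, 2.700e-08]  ψ = [3, 3, 3, 2]  (obs o_6=4)
backtrack: best end state = 2; path = [3, 3, 2, 3, 2, 3, 2]

path = [3, 3, 2, 3, 2, 3, 2]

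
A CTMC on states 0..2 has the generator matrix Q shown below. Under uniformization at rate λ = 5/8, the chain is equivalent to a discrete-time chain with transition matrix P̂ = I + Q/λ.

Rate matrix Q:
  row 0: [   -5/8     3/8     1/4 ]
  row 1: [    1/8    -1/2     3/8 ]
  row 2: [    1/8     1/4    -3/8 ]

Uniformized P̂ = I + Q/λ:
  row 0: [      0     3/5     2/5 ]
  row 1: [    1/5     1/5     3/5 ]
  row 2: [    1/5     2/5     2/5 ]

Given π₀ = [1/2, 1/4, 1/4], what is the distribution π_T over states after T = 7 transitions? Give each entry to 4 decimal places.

π = [0.1667, 0.3611, 0.4722]

t=0: π = [0.5000, 0.2500, 0.2500]
t=1: π = [0.1000, 0.4500, 0.4500]
t=2: π = [0.1800, 0.3300, 0.4900]
t=3: π = [0.1640, 0.3700, 0.4660]
t=4: π = [0.1672, 0.3588, 0.4740]
t=5: π = [0.1666, 0.3617, 0.4718]
t=6: π = [0.1667, 0.3610, 0.4723]
t=7: π = [0.1667, 0.3611, 0.4722]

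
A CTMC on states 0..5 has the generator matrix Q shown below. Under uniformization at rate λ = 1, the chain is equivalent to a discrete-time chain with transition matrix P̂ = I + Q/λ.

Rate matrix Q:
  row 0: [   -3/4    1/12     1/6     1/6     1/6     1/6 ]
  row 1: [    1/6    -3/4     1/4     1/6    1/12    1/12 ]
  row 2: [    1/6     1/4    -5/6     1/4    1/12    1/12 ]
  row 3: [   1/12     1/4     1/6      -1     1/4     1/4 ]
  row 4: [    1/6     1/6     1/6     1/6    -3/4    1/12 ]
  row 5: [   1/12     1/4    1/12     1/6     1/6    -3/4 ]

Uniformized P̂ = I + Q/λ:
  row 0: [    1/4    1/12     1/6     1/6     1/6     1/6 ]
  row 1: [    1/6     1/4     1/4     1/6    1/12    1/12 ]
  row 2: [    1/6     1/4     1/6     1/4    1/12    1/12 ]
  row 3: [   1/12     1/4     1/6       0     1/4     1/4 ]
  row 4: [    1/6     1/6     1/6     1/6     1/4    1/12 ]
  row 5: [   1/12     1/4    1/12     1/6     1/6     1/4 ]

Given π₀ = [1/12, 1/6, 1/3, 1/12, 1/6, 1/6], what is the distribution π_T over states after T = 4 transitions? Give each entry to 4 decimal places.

t=0: π = [0.0833, 0.1667, 0.3333, 0.0833, 0.1667, 0.1667]
t=1: π = [0.1528, 0.2222, 0.1667, 0.1806, 0.1458, 0.1319]
t=2: π = [0.1534, 0.2124, 0.1742, 0.1505, 0.1615, 0.1481]
t=3: π = [0.1546, 0.2110, 0.1720, 0.1561, 0.1604, 0.1459]
t=4: π = [0.1544, 0.2109, 0.1721, 0.1550, 0.1611, 0.1465]

π = [0.1544, 0.2109, 0.1721, 0.1550, 0.1611, 0.1465]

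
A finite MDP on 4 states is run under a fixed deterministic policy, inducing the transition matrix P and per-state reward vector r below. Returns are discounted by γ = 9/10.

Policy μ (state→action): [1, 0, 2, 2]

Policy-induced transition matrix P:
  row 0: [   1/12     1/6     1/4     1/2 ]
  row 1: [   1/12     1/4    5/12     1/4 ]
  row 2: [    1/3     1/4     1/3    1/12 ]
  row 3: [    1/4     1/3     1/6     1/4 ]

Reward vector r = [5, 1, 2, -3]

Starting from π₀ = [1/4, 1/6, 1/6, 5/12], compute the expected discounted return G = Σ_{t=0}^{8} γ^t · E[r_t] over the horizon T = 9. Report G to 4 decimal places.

G = 5.8822

t=0: π = [0.2500, 0.1667, 0.1667, 0.4167], E[r] = 0.5000, γ^t·E[r] = 0.500000, running G = 0.500000
t=1: π = [0.1944, 0.2639, 0.2569, 0.2847], E[r] = 0.8958, γ^t·E[r] = 0.806250, running G = 1.306250
t=2: π = [0.1950, 0.2575, 0.2917, 0.2558], E[r] = 1.0486, γ^t·E[r] = 0.849375, running G = 2.155625
t=3: π = [0.1989, 0.2551, 0.2959, 0.2501], E[r] = 1.0909, γ^t·E[r] = 0.795234, running G = 2.950859
t=4: π = [0.1990, 0.2543, 0.2963, 0.2504], E[r] = 1.0907, γ^t·E[r] = 0.715624, running G = 3.666483
t=5: π = [0.1991, 0.2543, 0.2962, 0.2504], E[r] = 1.0913, γ^t·E[r] = 0.644429, running G = 4.310912
t=6: π = [0.1991, 0.2543, 0.2962, 0.2504], E[r] = 1.0910, γ^t·E[r] = 0.579787, running G = 4.890699
t=7: π = [0.1991, 0.2543, 0.2962, 0.2504], E[r] = 1.0910, γ^t·E[r] = 0.521836, running G = 5.412534
t=8: π = [0.1991, 0.2543, 0.2962, 0.2504], E[r] = 1.0910, γ^t·E[r] = 0.469641, running G = 5.882176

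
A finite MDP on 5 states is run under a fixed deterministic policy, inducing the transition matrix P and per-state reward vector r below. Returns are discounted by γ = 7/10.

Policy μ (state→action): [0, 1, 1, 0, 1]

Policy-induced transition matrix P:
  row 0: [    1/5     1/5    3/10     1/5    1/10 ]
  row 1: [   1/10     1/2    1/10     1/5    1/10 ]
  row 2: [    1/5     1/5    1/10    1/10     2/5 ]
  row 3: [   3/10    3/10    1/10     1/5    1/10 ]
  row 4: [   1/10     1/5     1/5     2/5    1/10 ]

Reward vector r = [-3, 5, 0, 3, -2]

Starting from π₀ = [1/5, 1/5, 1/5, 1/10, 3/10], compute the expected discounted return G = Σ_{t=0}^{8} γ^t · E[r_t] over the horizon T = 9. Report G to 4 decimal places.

G = 3.0519

t=0: π = [0.2000, 0.2000, 0.2000, 0.1000, 0.3000], E[r] = 0.1000, γ^t·E[r] = 0.100000, running G = 0.100000
t=1: π = [0.1600, 0.2700, 0.1700, 0.2400, 0.1600], E[r] = 1.2700, γ^t·E[r] = 0.889000, running G = 0.989000
t=2: π = [0.1810, 0.3050, 0.1480, 0.2150, 0.1510], E[r] = 1.3250, γ^t·E[r] = 0.649250, running G = 1.638250
t=3: π = [0.1759, 0.3130, 0.1513, 0.2154, 0.1444], E[r] = 1.3947, γ^t·E[r] = 0.478382, running G = 2.116632
t=4: π = [0.1758, 0.3154, 0.1496, 0.2138, 0.1454], E[r] = 1.4003, γ^t·E[r] = 0.336205, running G = 2.452837
t=5: π = [0.1753, 0.3160, 0.1497, 0.2141, 0.1449], E[r] = 1.4067, γ^t·E[r] = 0.236430, running G = 2.689267
t=6: π = [0.1753, 0.3162, 0.1495, 0.2140, 0.1449], E[r] = 1.4073, γ^t·E[r] = 0.165568, running G = 2.854835
t=7: π = [0.1753, 0.3163, 0.1496, 0.2140, 0.1449], E[r] = 1.4078, γ^t·E[r] = 0.115939, running G = 2.970774
t=8: π = [0.1753, 0.3163, 0.1495, 0.2140, 0.1449], E[r] = 1.4079, γ^t·E[r] = 0.081160, running G = 3.051935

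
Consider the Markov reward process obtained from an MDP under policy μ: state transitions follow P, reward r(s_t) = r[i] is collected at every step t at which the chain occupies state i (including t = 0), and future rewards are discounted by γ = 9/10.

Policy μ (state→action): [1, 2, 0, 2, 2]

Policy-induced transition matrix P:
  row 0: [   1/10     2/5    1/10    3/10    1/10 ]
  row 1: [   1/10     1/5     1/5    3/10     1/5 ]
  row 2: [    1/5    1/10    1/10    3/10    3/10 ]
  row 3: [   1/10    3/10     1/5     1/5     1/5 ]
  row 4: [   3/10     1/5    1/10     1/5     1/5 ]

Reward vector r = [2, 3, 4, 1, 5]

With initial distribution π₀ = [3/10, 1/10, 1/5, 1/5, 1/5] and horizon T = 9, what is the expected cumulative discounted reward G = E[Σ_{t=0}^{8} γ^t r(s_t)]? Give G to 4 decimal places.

t=0: π = [0.3000, 0.1000, 0.2000, 0.2000, 0.2000], E[r] = 2.9000, γ^t·E[r] = 2.900000, running G = 2.900000
t=1: π = [0.1600, 0.2600, 0.1300, 0.2600, 0.1900], E[r] = 2.8300, γ^t·E[r] = 2.547000, running G = 5.447000
t=2: π = [0.1510, 0.2450, 0.1520, 0.2550, 0.1970], E[r] = 2.8850, γ^t·E[r] = 2.336850, running G = 7.783850
t=3: π = [0.1546, 0.2405, 0.1500, 0.2548, 0.2001], E[r] = 2.8860, γ^t·E[r] = 2.103894, running G = 9.887744
t=4: π = [0.1550, 0.2414, 0.1495, 0.2545, 0.1995], E[r] = 2.8846, γ^t·E[r] = 1.892566, running G = 11.780310
t=5: π = [0.1549, 0.2415, 0.1496, 0.2546, 0.1995], E[r] = 2.8844, γ^t·E[r] = 1.703234, running G = 13.483545
t=6: π = [0.1548, 0.2415, 0.1496, 0.2546, 0.1995], E[r] = 2.8845, γ^t·E[r] = 1.532950, running G = 15.016494
t=7: π = [0.1549, 0.2415, 0.1496, 0.2546, 0.1995], E[r] = 2.8845, γ^t·E[r] = 1.379656, running G = 16.396150
t=8: π = [0.1549, 0.2415, 0.1496, 0.2546, 0.1995], E[r] = 2.8845, γ^t·E[r] = 1.241689, running G = 17.637839

G = 17.6378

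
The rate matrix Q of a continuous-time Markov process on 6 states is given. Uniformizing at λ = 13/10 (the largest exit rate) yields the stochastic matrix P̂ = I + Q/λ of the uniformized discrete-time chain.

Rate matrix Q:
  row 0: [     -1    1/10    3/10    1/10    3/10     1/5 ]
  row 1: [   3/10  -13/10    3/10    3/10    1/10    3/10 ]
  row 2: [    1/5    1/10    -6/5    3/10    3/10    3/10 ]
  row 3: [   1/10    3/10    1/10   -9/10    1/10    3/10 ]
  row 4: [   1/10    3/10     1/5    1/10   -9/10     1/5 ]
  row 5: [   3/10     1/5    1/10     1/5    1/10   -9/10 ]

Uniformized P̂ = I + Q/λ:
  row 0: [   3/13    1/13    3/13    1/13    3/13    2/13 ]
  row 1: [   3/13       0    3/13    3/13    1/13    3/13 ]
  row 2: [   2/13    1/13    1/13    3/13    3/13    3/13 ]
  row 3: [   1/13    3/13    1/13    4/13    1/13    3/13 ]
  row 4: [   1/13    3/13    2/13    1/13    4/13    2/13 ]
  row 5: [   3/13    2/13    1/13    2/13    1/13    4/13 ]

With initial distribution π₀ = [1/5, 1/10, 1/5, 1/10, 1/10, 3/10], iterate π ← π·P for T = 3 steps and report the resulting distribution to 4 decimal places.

π = [0.1686, 0.1351, 0.1365, 0.1758, 0.1616, 0.2223]

t=0: π = [0.2000, 0.1000, 0.2000, 0.1000, 0.1000, 0.3000]
t=1: π = [0.1846, 0.1231, 0.1308, 0.1692, 0.1615, 0.2308]
t=2: π = [0.1698, 0.1361, 0.1367, 0.1728, 0.1627, 0.2219]
t=3: π = [0.1686, 0.1351, 0.1365, 0.1758, 0.1616, 0.2223]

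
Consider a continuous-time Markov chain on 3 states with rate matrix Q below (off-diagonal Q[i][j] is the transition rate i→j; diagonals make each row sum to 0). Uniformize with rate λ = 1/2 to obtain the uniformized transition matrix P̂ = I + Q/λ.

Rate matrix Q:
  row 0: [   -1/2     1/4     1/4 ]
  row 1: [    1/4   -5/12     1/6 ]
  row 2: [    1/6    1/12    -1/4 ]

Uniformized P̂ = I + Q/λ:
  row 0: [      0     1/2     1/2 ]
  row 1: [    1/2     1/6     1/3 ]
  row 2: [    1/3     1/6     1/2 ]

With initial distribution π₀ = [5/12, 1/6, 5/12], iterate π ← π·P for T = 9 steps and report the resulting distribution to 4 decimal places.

π = [0.2825, 0.2610, 0.4566]

t=0: π = [0.4167, 0.1667, 0.4167]
t=1: π = [0.2222, 0.3056, 0.4722]
t=2: π = [0.3102, 0.2407, 0.4491]
t=3: π = [0.2701, 0.2701, 0.4599]
t=4: π = [0.2883, 0.2567, 0.4550]
t=5: π = [0.2800, 0.2628, 0.4572]
t=6: π = [0.2838, 0.2600, 0.4562]
t=7: π = [0.2821, 0.2613, 0.4567]
t=8: π = [0.2829, 0.2607, 0.4565]
t=9: π = [0.2825, 0.2610, 0.4566]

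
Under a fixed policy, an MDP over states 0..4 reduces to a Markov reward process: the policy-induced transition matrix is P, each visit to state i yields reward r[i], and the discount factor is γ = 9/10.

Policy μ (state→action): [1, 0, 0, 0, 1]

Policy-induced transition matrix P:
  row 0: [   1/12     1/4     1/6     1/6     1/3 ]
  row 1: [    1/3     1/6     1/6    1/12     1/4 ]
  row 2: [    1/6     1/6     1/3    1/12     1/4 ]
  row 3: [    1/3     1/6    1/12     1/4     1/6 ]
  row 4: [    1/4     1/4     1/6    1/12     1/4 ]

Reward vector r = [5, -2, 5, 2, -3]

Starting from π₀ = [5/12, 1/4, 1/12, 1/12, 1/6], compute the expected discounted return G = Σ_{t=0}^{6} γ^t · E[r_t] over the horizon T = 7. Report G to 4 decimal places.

G = 6.1718

t=0: π = [0.4167, 0.2500, 0.0833, 0.0833, 0.1667], E[r] = 1.6667, γ^t·E[r] = 1.666667, running G = 1.666667
t=1: π = [0.2014, 0.2153, 0.1736, 0.1319, 0.2778], E[r] = 0.8750, γ^t·E[r] = 0.787500, running G = 2.454167
t=2: π = [0.2309, 0.2066, 0.1846, 0.1221, 0.2558], E[r] = 1.1412, γ^t·E[r] = 0.924375, running G = 3.378542
t=3: π = [0.2235, 0.2072, 0.1873, 0.1229, 0.2591], E[r] = 1.1081, γ^t·E[r] = 0.807820, running G = 4.186362
t=4: π = [0.2247, 0.2069, 0.1876, 0.1224, 0.2584], E[r] = 1.1174, γ^t·E[r] = 0.733134, running G = 4.919496
t=5: π = [0.2244, 0.2069, 0.1877, 0.1225, 0.2585], E[r] = 1.1160, γ^t·E[r] = 0.659009, running G = 5.578505
t=6: π = [0.2244, 0.2069, 0.1878, 0.1224, 0.2585], E[r] = 1.1164, γ^t·E[r] = 0.593297, running G = 6.171802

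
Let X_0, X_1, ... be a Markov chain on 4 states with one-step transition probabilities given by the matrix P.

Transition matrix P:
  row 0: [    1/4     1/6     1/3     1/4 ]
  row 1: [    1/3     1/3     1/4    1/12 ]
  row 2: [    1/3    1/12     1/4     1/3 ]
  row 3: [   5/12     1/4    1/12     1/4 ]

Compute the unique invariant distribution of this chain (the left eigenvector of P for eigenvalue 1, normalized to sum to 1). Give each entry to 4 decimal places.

Balance equations π_j = Σ_i π_i·P[i][j]:
  π_0 = 1/4·π_0 + 1/3·π_1 + 1/3·π_2 + 5/12·π_3
  π_1 = 1/6·π_0 + 1/3·π_1 + 1/12·π_2 + 1/4·π_3
  π_2 = 1/3·π_0 + 1/4·π_1 + 1/4·π_2 + 1/12·π_3
  normalize: π_0 + π_1 + π_2 + π_3 = 1
Solving the linear system gives exactly π = [175/537, 322/1611, 383/1611, 127/537].

π = [0.3259, 0.1999, 0.2377, 0.2365]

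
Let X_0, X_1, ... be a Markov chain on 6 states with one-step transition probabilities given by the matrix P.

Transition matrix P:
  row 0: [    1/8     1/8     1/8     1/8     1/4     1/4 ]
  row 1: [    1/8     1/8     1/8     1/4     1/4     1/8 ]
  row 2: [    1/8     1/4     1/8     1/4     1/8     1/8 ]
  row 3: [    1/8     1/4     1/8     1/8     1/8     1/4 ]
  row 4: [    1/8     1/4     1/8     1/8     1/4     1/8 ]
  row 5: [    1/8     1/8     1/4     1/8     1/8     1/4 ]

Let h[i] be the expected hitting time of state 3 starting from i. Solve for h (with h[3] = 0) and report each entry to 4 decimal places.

h = [6.0717, 5.3244, 5.2412, 0.0000, 5.9900, 5.9781]

First-step conditioning: h[3] = 0; for i ≠ 3, h[i] = 1 + Σ_k P[i][k]·h[k].
  h[0] = 1 + 1/8·h[0] + 1/8·h[1] + 1/8·h[2] + 1/4·h[4] + 1/4·h[5]
  h[1] = 1 + 1/8·h[0] + 1/8·h[1] + 1/8·h[2] + 1/4·h[4] + 1/8·h[5]
  h[2] = 1 + 1/8·h[0] + 1/4·h[1] + 1/8·h[2] + 1/8·h[4] + 1/8·h[5]
  h[4] = 1 + 1/8·h[0] + 1/4·h[1] + 1/8·h[2] + 1/4·h[4] + 1/8·h[5]
  h[5] = 1 + 1/8·h[0] + 1/8·h[1] + 1/4·h[2] + 1/8·h[4] + 1/4·h[5]
Solving the 5×5 linear system over states ≠ 3 gives exactly h = [32696/5385, 28672/5385, 9408/1795, 0, 10752/1795, 32192/5385] (h[3] = 0 is the target).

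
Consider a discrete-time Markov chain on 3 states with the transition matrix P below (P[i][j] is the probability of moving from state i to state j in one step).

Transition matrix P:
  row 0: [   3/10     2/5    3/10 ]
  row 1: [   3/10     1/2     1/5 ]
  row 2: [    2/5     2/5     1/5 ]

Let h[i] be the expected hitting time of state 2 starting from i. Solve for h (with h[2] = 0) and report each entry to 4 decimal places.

First-step conditioning: h[2] = 0; for i ≠ 2, h[i] = 1 + Σ_k P[i][k]·h[k].
  h[0] = 1 + 3/10·h[0] + 2/5·h[1]
  h[1] = 1 + 3/10·h[0] + 1/2·h[1]
Solving the 2×2 linear system over states ≠ 2 gives exactly h = [90/23, 100/23, 0] (h[2] = 0 is the target).

h = [3.9130, 4.3478, 0.0000]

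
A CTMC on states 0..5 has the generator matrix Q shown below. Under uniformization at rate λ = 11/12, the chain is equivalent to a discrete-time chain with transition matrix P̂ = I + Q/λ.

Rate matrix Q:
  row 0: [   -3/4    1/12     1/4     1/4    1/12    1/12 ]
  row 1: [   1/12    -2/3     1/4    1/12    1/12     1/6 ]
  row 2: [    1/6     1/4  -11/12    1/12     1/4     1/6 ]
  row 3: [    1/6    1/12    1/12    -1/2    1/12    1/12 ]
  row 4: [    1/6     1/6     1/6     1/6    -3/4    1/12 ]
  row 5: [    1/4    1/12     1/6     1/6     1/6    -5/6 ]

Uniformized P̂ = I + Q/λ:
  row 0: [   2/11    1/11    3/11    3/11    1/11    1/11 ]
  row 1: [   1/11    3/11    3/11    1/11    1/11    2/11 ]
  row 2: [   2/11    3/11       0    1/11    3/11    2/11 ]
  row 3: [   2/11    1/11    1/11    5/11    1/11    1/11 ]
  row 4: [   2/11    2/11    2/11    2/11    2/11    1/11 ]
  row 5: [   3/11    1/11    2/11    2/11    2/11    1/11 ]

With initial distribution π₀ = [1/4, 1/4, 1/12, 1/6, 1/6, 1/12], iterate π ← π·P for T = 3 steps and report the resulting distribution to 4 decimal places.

t=0: π = [0.2500, 0.2500, 0.0833, 0.1667, 0.1667, 0.0833]
t=1: π = [0.1667, 0.1667, 0.1970, 0.2197, 0.1288, 0.1212]
t=2: π = [0.1777, 0.1687, 0.1563, 0.2238, 0.1494, 0.1240]
t=3: π = [0.1777, 0.1636, 0.1645, 0.2295, 0.1442, 0.1205]

π = [0.1777, 0.1636, 0.1645, 0.2295, 0.1442, 0.1205]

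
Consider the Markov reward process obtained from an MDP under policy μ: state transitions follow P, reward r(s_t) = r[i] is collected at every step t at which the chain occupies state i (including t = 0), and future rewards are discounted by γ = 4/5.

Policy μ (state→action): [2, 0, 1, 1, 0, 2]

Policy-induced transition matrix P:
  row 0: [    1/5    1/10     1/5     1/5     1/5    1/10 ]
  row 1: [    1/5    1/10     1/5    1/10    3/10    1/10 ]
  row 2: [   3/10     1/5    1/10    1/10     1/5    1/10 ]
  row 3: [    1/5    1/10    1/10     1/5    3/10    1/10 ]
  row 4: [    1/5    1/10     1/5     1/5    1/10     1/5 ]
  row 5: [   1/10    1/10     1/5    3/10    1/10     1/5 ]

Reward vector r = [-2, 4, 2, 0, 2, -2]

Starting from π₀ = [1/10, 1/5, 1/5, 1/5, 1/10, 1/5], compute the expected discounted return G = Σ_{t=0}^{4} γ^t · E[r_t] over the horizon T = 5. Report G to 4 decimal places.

G = 2.0543

t=0: π = [0.1000, 0.2000, 0.2000, 0.2000, 0.1000, 0.2000], E[r] = 0.8000, γ^t·E[r] = 0.800000, running G = 0.800000
t=1: π = [0.2000, 0.1200, 0.1600, 0.1800, 0.2100, 0.1300], E[r] = 0.5600, γ^t·E[r] = 0.448000, running G = 1.248000
t=2: π = [0.2030, 0.1160, 0.1660, 0.1850, 0.1960, 0.1340], E[r] = 0.5140, γ^t·E[r] = 0.328960, running G = 1.576960
t=3: π = [0.2032, 0.1166, 0.1649, 0.1852, 0.1971, 0.1330], E[r] = 0.5180, γ^t·E[r] = 0.265216, running G = 1.842176
t=4: π = [0.2032, 0.1165, 0.1650, 0.1852, 0.1972, 0.1330], E[r] = 0.5179, γ^t·E[r] = 0.212124, running G = 2.054300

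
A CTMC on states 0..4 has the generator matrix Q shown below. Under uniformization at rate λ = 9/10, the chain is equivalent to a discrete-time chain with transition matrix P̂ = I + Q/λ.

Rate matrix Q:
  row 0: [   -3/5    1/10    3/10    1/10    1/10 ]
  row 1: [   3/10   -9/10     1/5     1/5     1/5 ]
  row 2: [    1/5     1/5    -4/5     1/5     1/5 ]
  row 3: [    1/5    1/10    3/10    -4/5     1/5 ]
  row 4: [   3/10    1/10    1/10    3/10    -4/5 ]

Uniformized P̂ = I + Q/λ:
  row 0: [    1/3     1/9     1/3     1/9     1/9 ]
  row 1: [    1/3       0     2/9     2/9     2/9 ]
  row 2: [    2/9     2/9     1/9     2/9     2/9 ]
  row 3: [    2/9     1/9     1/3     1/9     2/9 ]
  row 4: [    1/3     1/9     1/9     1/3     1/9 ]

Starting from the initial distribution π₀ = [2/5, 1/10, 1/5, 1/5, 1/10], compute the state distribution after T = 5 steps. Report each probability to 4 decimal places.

π = [0.2868, 0.1230, 0.2304, 0.1885, 0.1713]

t=0: π = [0.4000, 0.1000, 0.2000, 0.2000, 0.1000]
t=1: π = [0.2889, 0.1222, 0.2556, 0.1667, 0.1667]
t=2: π = [0.2864, 0.1259, 0.2259, 0.1901, 0.1716]
t=3: π = [0.2871, 0.1222, 0.2310, 0.1883, 0.1713]
t=4: π = [0.2867, 0.1232, 0.2303, 0.1884, 0.1713]
t=5: π = [0.2868, 0.1230, 0.2304, 0.1885, 0.1713]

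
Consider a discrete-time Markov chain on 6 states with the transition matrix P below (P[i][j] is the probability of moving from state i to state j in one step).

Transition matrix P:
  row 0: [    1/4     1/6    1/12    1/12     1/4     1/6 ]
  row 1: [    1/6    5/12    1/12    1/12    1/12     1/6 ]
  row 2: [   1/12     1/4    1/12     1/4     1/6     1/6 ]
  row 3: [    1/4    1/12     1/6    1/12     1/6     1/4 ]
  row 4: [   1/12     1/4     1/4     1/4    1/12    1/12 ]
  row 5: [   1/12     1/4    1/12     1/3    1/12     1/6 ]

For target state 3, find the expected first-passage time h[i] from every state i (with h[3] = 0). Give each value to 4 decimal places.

First-step conditioning: h[3] = 0; for i ≠ 3, h[i] = 1 + Σ_k P[i][k]·h[k].
  h[0] = 1 + 1/4·h[0] + 1/6·h[1] + 1/12·h[2] + 1/4·h[4] + 1/6·h[5]
  h[1] = 1 + 1/6·h[0] + 5/12·h[1] + 1/12·h[2] + 1/12·h[4] + 1/6·h[5]
  h[2] = 1 + 1/12·h[0] + 1/4·h[1] + 1/12·h[2] + 1/6·h[4] + 1/6·h[5]
  h[4] = 1 + 1/12·h[0] + 1/4·h[1] + 1/4·h[2] + 1/12·h[4] + 1/12·h[5]
  h[5] = 1 + 1/12·h[0] + 1/4·h[1] + 1/12·h[2] + 1/12·h[4] + 1/6·h[5]
Solving the 5×5 linear system over states ≠ 3 gives exactly h = [221472/36385, 228672/36385, 37572/7277, 0, 189072/36385, 172104/36385] (h[3] = 0 is the target).

h = [6.0869, 6.2848, 5.1631, 0.0000, 5.1964, 4.7301]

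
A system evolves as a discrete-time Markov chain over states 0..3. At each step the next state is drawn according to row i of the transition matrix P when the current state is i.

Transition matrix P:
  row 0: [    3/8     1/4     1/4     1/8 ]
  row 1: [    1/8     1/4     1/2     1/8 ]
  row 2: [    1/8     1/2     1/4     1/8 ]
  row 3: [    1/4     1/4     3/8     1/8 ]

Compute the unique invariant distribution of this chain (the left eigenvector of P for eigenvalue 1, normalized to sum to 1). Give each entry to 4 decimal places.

π = [0.1875, 0.3375, 0.3500, 0.1250]

Balance equations π_j = Σ_i π_i·P[i][j]:
  π_0 = 3/8·π_0 + 1/8·π_1 + 1/8·π_2 + 1/4·π_3
  π_1 = 1/4·π_0 + 1/4·π_1 + 1/2·π_2 + 1/4·π_3
  π_2 = 1/4·π_0 + 1/2·π_1 + 1/4·π_2 + 3/8·π_3
  normalize: π_0 + π_1 + π_2 + π_3 = 1
Solving the linear system gives exactly π = [3/16, 27/80, 7/20, 1/8].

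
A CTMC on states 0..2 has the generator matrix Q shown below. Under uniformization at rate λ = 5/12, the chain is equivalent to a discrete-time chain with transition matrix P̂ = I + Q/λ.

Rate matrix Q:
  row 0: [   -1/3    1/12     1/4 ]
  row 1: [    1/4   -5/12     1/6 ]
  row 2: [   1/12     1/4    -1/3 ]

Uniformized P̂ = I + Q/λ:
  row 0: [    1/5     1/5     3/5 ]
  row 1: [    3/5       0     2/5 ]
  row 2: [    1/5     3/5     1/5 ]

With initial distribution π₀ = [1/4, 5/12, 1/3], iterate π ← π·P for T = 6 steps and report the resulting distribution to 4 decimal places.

π = [0.3187, 0.2951, 0.3862]

t=0: π = [0.2500, 0.4167, 0.3333]
t=1: π = [0.3667, 0.2500, 0.3833]
t=2: π = [0.3000, 0.3033, 0.3967]
t=3: π = [0.3213, 0.2980, 0.3807]
t=4: π = [0.3192, 0.2927, 0.3881]
t=5: π = [0.3171, 0.2967, 0.3862]
t=6: π = [0.3187, 0.2951, 0.3862]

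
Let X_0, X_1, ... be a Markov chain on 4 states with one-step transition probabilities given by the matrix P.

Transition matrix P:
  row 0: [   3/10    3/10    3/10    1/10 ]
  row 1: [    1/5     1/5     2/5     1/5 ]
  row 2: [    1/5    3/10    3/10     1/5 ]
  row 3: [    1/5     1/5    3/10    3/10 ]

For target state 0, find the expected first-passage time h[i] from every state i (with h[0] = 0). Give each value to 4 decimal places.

First-step conditioning: h[0] = 0; for i ≠ 0, h[i] = 1 + Σ_k P[i][k]·h[k].
  h[1] = 1 + 1/5·h[1] + 2/5·h[2] + 1/5·h[3]
  h[2] = 1 + 3/10·h[1] + 3/10·h[2] + 1/5·h[3]
  h[3] = 1 + 1/5·h[1] + 3/10·h[2] + 3/10·h[3]
Solving the 3×3 linear system over states ≠ 0 gives exactly h = [0, 5, 5, 5] (h[0] = 0 is the target).

h = [0.0000, 5.0000, 5.0000, 5.0000]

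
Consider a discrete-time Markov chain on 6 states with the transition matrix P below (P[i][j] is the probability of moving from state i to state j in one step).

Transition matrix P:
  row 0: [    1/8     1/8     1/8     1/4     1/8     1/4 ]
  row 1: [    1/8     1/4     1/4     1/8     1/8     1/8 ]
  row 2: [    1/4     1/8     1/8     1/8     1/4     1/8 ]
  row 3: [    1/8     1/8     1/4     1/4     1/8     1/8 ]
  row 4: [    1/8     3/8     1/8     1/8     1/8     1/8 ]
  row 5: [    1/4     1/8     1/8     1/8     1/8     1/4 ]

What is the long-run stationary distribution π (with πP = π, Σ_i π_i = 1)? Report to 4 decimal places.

π = [0.1670, 0.1846, 0.1689, 0.1667, 0.1461, 0.1667]

Balance equations π_j = Σ_i π_i·P[i][j]:
  π_0 = 1/8·π_0 + 1/8·π_1 + 1/4·π_2 + 1/8·π_3 + 1/8·π_4 + 1/4·π_5
  π_1 = 1/8·π_0 + 1/4·π_1 + 1/8·π_2 + 1/8·π_3 + 3/8·π_4 + 1/8·π_5
  π_2 = 1/8·π_0 + 1/4·π_1 + 1/8·π_2 + 1/4·π_3 + 1/8·π_4 + 1/8·π_5
  π_3 = 1/4·π_0 + 1/8·π_1 + 1/8·π_2 + 1/4·π_3 + 1/8·π_4 + 1/8·π_5
  π_4 = 1/8·π_0 + 1/8·π_1 + 1/4·π_2 + 1/8·π_3 + 1/8·π_4 + 1/8·π_5
  normalize: π_0 + π_1 + π_2 + π_3 + π_4 + π_5 = 1
Solving the linear system gives exactly π = [681/4079, 753/4079, 689/4079, 680/4079, 596/4079, 680/4079].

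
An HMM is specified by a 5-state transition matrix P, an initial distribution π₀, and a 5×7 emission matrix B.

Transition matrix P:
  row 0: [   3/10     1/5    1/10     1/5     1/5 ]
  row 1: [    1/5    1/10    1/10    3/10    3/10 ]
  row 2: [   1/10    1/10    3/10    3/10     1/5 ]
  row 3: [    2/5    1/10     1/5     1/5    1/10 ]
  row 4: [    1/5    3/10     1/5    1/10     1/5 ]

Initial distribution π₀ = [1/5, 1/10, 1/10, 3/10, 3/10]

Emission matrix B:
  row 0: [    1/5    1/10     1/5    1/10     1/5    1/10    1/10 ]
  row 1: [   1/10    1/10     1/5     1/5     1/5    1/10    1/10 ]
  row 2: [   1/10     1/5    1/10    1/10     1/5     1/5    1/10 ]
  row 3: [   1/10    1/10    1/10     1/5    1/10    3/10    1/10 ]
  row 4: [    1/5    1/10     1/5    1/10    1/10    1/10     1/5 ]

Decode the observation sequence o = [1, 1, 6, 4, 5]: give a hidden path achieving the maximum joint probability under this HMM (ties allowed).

path = [4, 1, 4, 1, 3]

t=0: δ = [2.000e-02, 1.000e-02, 2.000e-02, 3.000e-02, 3.000e-02]  (obs o_0=1)
t=1: δ = [1.200e-03, 9.000e-04, 1.200e-03, 6.000e-04, 6.000e-04]  ψ = [3, 4, 2, 2, 4]  (obs o_1=1)
t=2: δ = [3.600e-05, 2.400e-05, 3.600e-05, 3.600e-05, 5.400e-05]  ψ = [0, 0, 2, 2, 1]  (obs o_2=6)
t=3: δ = [2.880e-06, 3.240e-06, 2.160e-06, 1.080e-06, 1.080e-06]  ψ = [3, 4, 2, 2, 4]  (obs o_3=4)
t=4: δ = [8.640e-08, 5.760e-08, 1.296e-07, 2.916e-07, 9.720e-08]  ψ = [0, 0, 2, 1, 1]  (obs o_4=5)
backtrack: best end state = 3; path = [4, 1, 4, 1, 3]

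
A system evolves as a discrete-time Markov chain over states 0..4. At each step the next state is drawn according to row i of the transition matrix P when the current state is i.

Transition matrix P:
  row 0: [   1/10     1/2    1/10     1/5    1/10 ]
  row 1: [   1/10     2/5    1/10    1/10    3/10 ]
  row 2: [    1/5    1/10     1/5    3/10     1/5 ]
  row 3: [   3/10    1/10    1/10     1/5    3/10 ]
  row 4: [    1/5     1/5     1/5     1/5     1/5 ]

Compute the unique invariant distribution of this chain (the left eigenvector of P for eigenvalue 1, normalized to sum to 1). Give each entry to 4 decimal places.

Balance equations π_j = Σ_i π_i·P[i][j]:
  π_0 = 1/10·π_0 + 1/10·π_1 + 1/5·π_2 + 3/10·π_3 + 1/5·π_4
  π_1 = 1/2·π_0 + 2/5·π_1 + 1/10·π_2 + 1/10·π_3 + 1/5·π_4
  π_2 = 1/10·π_0 + 1/10·π_1 + 1/5·π_2 + 1/10·π_3 + 1/5·π_4
  π_3 = 1/5·π_0 + 1/10·π_1 + 3/10·π_2 + 1/5·π_3 + 1/5·π_4
  normalize: π_0 + π_1 + π_2 + π_3 + π_4 = 1
Solving the linear system gives exactly π = [49/282, 155/564, 77/564, 35/188, 43/188].

π = [0.1738, 0.2748, 0.1365, 0.1862, 0.2287]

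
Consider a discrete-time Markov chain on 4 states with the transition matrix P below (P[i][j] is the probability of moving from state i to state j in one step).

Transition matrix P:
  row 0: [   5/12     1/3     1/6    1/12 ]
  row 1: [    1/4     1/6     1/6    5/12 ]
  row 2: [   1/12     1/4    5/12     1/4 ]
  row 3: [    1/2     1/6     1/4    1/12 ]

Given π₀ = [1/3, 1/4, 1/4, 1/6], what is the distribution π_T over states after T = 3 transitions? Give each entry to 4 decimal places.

π = [0.3125, 0.2391, 0.2449, 0.2034]

t=0: π = [0.3333, 0.2500, 0.2500, 0.1667]
t=1: π = [0.3056, 0.2431, 0.2431, 0.2083]
t=2: π = [0.3125, 0.2378, 0.2448, 0.2049]
t=3: π = [0.3125, 0.2391, 0.2449, 0.2034]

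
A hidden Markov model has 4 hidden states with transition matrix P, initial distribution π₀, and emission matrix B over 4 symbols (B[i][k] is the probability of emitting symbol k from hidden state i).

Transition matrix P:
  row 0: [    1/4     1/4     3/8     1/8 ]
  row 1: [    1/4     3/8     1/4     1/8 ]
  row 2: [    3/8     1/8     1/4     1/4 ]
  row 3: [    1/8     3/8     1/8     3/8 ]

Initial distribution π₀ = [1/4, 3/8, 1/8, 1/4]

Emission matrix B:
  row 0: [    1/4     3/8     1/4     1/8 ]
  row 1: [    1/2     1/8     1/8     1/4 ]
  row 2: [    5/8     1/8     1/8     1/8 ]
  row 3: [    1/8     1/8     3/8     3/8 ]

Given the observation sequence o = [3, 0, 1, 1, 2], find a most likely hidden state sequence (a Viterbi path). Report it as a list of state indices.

path = [1, 2, 0, 0, 0]

t=0: δ = [3.125e-02, 9.375e-02, 1.562e-02, 9.375e-02]  (obs o_0=3)
t=1: δ = [5.859e-03, 1.758e-02, 1.465e-02, 4.395e-03]  ψ = [1, 1, 1, 3]  (obs o_1=0)
t=2: δ = [2.060e-03, 8.240e-04, 5.493e-04, 4.578e-04]  ψ = [2, 1, 1, 2]  (obs o_2=1)
t=3: δ = [1.931e-04, 6.437e-05, 9.656e-05, 3.219e-05]  ψ = [0, 0, 0, 0]  (obs o_3=1)
t=4: δ = [1.207e-05, 6.035e-06, 9.052e-06, 9.052e-06]  ψ = [0, 0, 0, 0]  (obs o_4=2)
backtrack: best end state = 0; path = [1, 2, 0, 0, 0]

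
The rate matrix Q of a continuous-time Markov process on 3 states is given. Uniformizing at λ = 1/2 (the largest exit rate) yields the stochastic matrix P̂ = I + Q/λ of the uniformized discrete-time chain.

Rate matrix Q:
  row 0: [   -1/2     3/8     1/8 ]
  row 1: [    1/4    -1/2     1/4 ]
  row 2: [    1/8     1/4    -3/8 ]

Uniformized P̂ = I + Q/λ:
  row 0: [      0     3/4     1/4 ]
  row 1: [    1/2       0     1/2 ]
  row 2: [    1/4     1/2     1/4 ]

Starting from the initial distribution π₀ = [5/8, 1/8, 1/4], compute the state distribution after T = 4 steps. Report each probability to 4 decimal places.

π = [0.3145, 0.3169, 0.3687]

t=0: π = [0.6250, 0.1250, 0.2500]
t=1: π = [0.1250, 0.5938, 0.2813]
t=2: π = [0.3672, 0.2344, 0.3984]
t=3: π = [0.2168, 0.4746, 0.3086]
t=4: π = [0.3145, 0.3169, 0.3687]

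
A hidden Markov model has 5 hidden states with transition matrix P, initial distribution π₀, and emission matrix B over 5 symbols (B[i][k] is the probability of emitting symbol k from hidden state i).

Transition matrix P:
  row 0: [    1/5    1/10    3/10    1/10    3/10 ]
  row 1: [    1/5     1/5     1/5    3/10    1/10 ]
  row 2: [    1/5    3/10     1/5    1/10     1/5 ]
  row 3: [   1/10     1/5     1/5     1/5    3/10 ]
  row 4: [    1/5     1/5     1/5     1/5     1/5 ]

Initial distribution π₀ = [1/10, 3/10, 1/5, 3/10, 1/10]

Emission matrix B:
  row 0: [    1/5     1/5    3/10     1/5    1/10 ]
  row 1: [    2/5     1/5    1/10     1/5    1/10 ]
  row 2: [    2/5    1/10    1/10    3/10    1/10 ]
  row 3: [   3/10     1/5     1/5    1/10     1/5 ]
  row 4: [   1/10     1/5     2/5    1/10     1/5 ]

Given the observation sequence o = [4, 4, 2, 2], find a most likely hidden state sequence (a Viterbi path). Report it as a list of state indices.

path = [3, 4, 0, 4]

t=0: δ = [1.000e-02, 3.000e-02, 2.000e-02, 6.000e-02, 2.000e-02]  (obs o_0=4)
t=1: δ = [6.000e-04, 1.200e-03, 1.200e-03, 2.400e-03, 3.600e-03]  ψ = [1, 3, 3, 3, 3]  (obs o_1=4)
t=2: δ = [2.160e-04, 7.200e-05, 7.200e-05, 1.440e-04, 2.880e-04]  ψ = [4, 4, 4, 4, 3]  (obs o_2=2)
t=3: δ = [1.728e-05, 5.760e-06, 6.480e-06, 1.152e-05, 2.592e-05]  ψ = [4, 4, 0, 4, 0]  (obs o_3=2)
backtrack: best end state = 4; path = [3, 4, 0, 4]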